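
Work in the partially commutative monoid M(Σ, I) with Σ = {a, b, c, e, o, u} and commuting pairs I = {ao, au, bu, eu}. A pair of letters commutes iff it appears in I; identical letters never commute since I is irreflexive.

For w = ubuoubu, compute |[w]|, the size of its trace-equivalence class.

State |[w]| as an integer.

9

#0=u has no predecessor
#1=b has no predecessor
#2=u depends on [0:u]
#3=o depends on [1:b, 2:u]
#4=u depends on [3:o]
#5=b depends on [3:o]
#6=u depends on [4:u]
sources: [0:u, 1:b]
N(rest) = Σ N(rest − s) over sources s of rest; N(one piece) = 1:
  size 1 → [5]=1  [6]=1
  size 2 → [4,6]=1  [5,6]=2
  size 3 → [4,5,6]=3
  size 4 → [3,4,5,6]=3
  size 5 → [1,3,4,5,6]=3  [2,3,4,5,6]=3
  first=0(u) contributes 6
  first=1(b) contributes 3
|[w]| = 9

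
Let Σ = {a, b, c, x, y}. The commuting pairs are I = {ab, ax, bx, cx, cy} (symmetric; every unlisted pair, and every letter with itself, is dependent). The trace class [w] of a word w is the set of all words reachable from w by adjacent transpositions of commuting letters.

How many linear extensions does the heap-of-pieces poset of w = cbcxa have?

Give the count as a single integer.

5

drop 0:c onto floor
drop 1:b onto {0:c}
drop 2:c onto {1:b}
drop 3:x onto floor
drop 4:a onto {2:c}
ground layer = {0:c, 3:x}
drop-orders for the pieces not yet dropped (sum over which currently-grounded one goes next):
  1 to go: {3} 1  {4} 1
  2 to go: {2,4} 1  {3,4} 2
  3 to go: {1,2,4} 1  {2,3,4} 3
  if 0:c drops first: 4 orders
  if 3:x drops first: 1 orders
heap linearizations: 5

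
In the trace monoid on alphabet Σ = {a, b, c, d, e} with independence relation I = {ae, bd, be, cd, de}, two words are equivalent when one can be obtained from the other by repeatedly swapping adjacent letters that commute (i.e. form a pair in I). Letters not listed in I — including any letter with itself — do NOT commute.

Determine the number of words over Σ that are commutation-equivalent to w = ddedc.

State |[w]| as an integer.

0(d) covers ∅
1(d) covers 0:d
2(e) covers ∅
3(d) covers 1:d
4(c) covers 2:e
floor of heap: 0:d, 2:e
completions by unplaced set U, small U first (add the entries for U minus each lowest piece of U):
  |U|=1: {3}:1  {4}:1
  |U|=2: {1,3}:1  {2,4}:1  {3,4}:2
  |U|=3: {0,1,3}:1  {1,3,4}:3  {2,3,4}:3
  start at 0(d): 6
  start at 2(e): 4
sum over floor = 10

10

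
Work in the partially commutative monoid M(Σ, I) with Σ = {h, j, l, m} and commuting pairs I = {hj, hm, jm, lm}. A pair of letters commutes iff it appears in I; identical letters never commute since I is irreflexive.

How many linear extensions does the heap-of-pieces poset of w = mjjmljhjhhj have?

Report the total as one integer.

1100

piece 0:m — minimal
piece 1:j — minimal
piece 2:j rests on {1:j}
piece 3:m rests on {0:m}
piece 4:l rests on {2:j}
piece 5:j rests on {4:l}
piece 6:h rests on {4:l}
piece 7:j rests on {5:j}
piece 8:h rests on {6:h}
piece 9:h rests on {8:h}
piece 10:j rests on {7:j}
minimal pieces: {0:m, 1:j}
ways to finish when only these pieces remain (= sum over removing one remaining piece with nothing left below it):
  1 left: {3}→1  {9}→1  {10}→1
  2 left: {0,3}→1  {3,9}→2  {3,10}→2  {7,10}→1  {8,9}→1  {9,10}→2
  3 left: {0,3,9}→3  {0,3,10}→3  {3,7,10}→3  {3,8,9}→3  {3,9,10}→6  {5,7,10}→1  {6,8,9}→1  {7,9,10}→3  {8,9,10}→3
  4 left: {0,3,7,10}→6  {0,3,8,9}→6  {0,3,9,10}→12  {3,5,7,10}→4  {3,6,8,9}→4  {3,7,9,10}→12  {3,8,9,10}→12  {5,7,9,10}→4  {6,8,9,10}→4  {7,8,9,10}→6
  5 left: {0,3,5,7,10}→10  {0,3,6,8,9}→10  {0,3,7,9,10}→30  {0,3,8,9,10}→30  {3,5,7,9,10}→20  {3,6,8,9,10}→20  {3,7,8,9,10}→30  {5,7,8,9,10}→10  {6,7,8,9,10}→10
  6 left: {0,3,5,7,9,10}→60  {0,3,6,8,9,10}→60  {0,3,7,8,9,10}→90  {3,5,7,8,9,10}→60  {3,6,7,8,9,10}→60  {5,6,7,8,9,10}→20
  7 left: {0,3,5,7,8,9,10}→210  {0,3,6,7,8,9,10}→210  {3,5,6,7,8,9,10}→140  {4,5,6,7,8,9,10}→20
  8 left: {0,3,5,6,7,8,9,10}→560  {2,4,5,6,7,8,9,10}→20  {3,4,5,6,7,8,9,10}→160
  9 left: {0,3,4,5,6,7,8,9,10}→720  {1,2,4,5,6,7,8,9,10}→20  {2,3,4,5,6,7,8,9,10}→180
  placing 0:m first → 200 extensions
  placing 1:j first → 900 extensions
total linear extensions = 1100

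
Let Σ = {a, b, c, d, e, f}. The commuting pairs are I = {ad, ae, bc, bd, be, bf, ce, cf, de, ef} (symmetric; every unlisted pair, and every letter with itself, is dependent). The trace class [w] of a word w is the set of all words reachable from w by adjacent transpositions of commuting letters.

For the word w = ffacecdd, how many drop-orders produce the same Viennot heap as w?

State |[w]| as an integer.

piece 0:f — minimal
piece 1:f rests on {0:f}
piece 2:a rests on {1:f}
piece 3:c rests on {2:a}
piece 4:e — minimal
piece 5:c rests on {3:c}
piece 6:d rests on {5:c}
piece 7:d rests on {6:d}
minimal pieces: {0:f, 4:e}
ways to finish when only these pieces remain (= sum over removing one remaining piece with nothing left below it):
  1 left: {4}→1  {7}→1
  2 left: {4,7}→2  {6,7}→1
  3 left: {4,6,7}→3  {5,6,7}→1
  4 left: {3,5,6,7}→1  {4,5,6,7}→4
  5 left: {2,3,5,6,7}→1  {3,4,5,6,7}→5
  6 left: {1,2,3,5,6,7}→1  {2,3,4,5,6,7}→6
  placing 0:f first → 7 extensions
  placing 4:e first → 1 extensions
total linear extensions = 8

8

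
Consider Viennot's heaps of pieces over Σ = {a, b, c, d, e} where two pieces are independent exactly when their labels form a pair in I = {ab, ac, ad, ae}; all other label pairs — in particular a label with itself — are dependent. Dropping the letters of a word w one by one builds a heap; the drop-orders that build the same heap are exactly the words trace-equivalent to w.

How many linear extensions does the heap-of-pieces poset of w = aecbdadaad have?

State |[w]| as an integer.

#0=a has no predecessor
#1=e has no predecessor
#2=c depends on [1:e]
#3=b depends on [2:c]
#4=d depends on [3:b]
#5=a depends on [0:a]
#6=d depends on [4:d]
#7=a depends on [5:a]
#8=a depends on [7:a]
#9=d depends on [6:d]
sources: [0:a, 1:e]
N(rest) = Σ N(rest − s) over sources s of rest; N(one piece) = 1:
  size 1 → [8]=1  [9]=1
  size 2 → [6,9]=1  [7,8]=1  [8,9]=2
  size 3 → [4,6,9]=1  [5,7,8]=1  [6,8,9]=3  [7,8,9]=3
  size 4 → [0,5,7,8]=1  [3,4,6,9]=1  [4,6,8,9]=4  [5,7,8,9]=4  [6,7,8,9]=6
  size 5 → [0,5,7,8,9]=5  [2,3,4,6,9]=1  [3,4,6,8,9]=5  [4,6,7,8,9]=10  [5,6,7,8,9]=10
  size 6 → [0,5,6,7,8,9]=15  [1,2,3,4,6,9]=1  [2,3,4,6,8,9]=6  [3,4,6,7,8,9]=15  [4,5,6,7,8,9]=20
  size 7 → [0,4,5,6,7,8,9]=35  [1,2,3,4,6,8,9]=7  [2,3,4,6,7,8,9]=21  [3,4,5,6,7,8,9]=35
  size 8 → [0,3,4,5,6,7,8,9]=70  [1,2,3,4,6,7,8,9]=28  [2,3,4,5,6,7,8,9]=56
  first=0(a) contributes 84
  first=1(e) contributes 126
|[w]| = 210

210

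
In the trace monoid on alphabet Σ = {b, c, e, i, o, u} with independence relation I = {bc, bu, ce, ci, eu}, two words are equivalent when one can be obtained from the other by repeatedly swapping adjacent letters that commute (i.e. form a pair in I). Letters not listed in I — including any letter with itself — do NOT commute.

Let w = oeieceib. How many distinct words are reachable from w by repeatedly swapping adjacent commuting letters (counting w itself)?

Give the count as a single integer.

7

piece 0:o — minimal
piece 1:e rests on {0:o}
piece 2:i rests on {1:e}
piece 3:e rests on {2:i}
piece 4:c rests on {0:o}
piece 5:e rests on {3:e}
piece 6:i rests on {5:e}
piece 7:b rests on {6:i}
minimal pieces: {0:o}
ways to finish when only these pieces remain (= sum over removing one remaining piece with nothing left below it):
  1 left: {4}→1  {7}→1
  2 left: {4,7}→2  {6,7}→1
  3 left: {4,6,7}→3  {5,6,7}→1
  4 left: {3,5,6,7}→1  {4,5,6,7}→4
  5 left: {2,3,5,6,7}→1  {3,4,5,6,7}→5
  6 left: {1,2,3,5,6,7}→1  {2,3,4,5,6,7}→6
  placing 0:o first → 7 extensions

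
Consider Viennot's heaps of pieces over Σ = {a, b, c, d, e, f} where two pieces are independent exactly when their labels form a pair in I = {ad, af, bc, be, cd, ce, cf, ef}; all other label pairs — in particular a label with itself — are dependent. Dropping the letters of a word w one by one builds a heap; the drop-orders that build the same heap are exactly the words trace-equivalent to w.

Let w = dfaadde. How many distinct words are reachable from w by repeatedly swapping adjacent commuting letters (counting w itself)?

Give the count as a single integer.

15

piece 0:d — minimal
piece 1:f rests on {0:d}
piece 2:a — minimal
piece 3:a rests on {2:a}
piece 4:d rests on {1:f}
piece 5:d rests on {4:d}
piece 6:e rests on {3:a, 5:d}
minimal pieces: {0:d, 2:a}
ways to finish when only these pieces remain (= sum over removing one remaining piece with nothing left below it):
  1 left: {6}→1
  2 left: {3,6}→1  {5,6}→1
  3 left: {2,3,6}→1  {3,5,6}→2  {4,5,6}→1
  4 left: {1,4,5,6}→1  {2,3,5,6}→3  {3,4,5,6}→3
  5 left: {0,1,4,5,6}→1  {1,3,4,5,6}→4  {2,3,4,5,6}→6
  placing 0:d first → 10 extensions
  placing 2:a first → 5 extensions
total linear extensions = 15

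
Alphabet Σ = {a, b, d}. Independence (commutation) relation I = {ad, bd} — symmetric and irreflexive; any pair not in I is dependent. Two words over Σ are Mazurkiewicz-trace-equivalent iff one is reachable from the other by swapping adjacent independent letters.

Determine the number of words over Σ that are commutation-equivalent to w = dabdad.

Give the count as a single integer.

#0=d has no predecessor
#1=a has no predecessor
#2=b depends on [1:a]
#3=d depends on [0:d]
#4=a depends on [2:b]
#5=d depends on [3:d]
sources: [0:d, 1:a]
N(rest) = Σ N(rest − s) over sources s of rest; N(one piece) = 1:
  size 1 → [4]=1  [5]=1
  size 2 → [2,4]=1  [3,5]=1  [4,5]=2
  size 3 → [0,3,5]=1  [1,2,4]=1  [2,4,5]=3  [3,4,5]=3
  size 4 → [0,3,4,5]=4  [1,2,4,5]=4  [2,3,4,5]=6
  first=0(d) contributes 10
  first=1(a) contributes 10
|[w]| = 20

20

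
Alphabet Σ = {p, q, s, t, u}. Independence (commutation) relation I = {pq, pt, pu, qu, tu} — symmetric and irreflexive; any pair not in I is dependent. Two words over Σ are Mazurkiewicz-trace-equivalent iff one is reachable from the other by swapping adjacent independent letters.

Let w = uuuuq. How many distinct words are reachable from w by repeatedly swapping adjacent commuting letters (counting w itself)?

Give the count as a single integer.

5

drop 0:u onto floor
drop 1:u onto {0:u}
drop 2:u onto {1:u}
drop 3:u onto {2:u}
drop 4:q onto floor
ground layer = {0:u, 4:q}
drop-orders for the pieces not yet dropped (sum over which currently-grounded one goes next):
  1 to go: {3} 1  {4} 1
  2 to go: {2,3} 1  {3,4} 2
  3 to go: {1,2,3} 1  {2,3,4} 3
  if 0:u drops first: 4 orders
  if 4:q drops first: 1 orders
heap linearizations: 5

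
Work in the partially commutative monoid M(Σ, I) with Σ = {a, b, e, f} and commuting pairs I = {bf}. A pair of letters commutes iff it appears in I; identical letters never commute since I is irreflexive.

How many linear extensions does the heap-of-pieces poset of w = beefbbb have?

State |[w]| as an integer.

#0=b has no predecessor
#1=e depends on [0:b]
#2=e depends on [1:e]
#3=f depends on [2:e]
#4=b depends on [2:e]
#5=b depends on [4:b]
#6=b depends on [5:b]
sources: [0:b]
N(rest) = Σ N(rest − s) over sources s of rest; N(one piece) = 1:
  size 1 → [3]=1  [6]=1
  size 2 → [3,6]=2  [5,6]=1
  size 3 → [3,5,6]=3  [4,5,6]=1
  size 4 → [3,4,5,6]=4
  size 5 → [2,3,4,5,6]=4
  first=0(b) contributes 4

4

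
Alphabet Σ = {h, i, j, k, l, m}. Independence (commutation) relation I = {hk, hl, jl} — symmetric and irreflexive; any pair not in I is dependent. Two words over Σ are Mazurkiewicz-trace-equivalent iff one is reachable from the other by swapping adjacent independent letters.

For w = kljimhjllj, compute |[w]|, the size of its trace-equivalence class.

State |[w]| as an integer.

20

piece 0:k — minimal
piece 1:l rests on {0:k}
piece 2:j rests on {0:k}
piece 3:i rests on {1:l, 2:j}
piece 4:m rests on {3:i}
piece 5:h rests on {4:m}
piece 6:j rests on {5:h}
piece 7:l rests on {4:m}
piece 8:l rests on {7:l}
piece 9:j rests on {6:j}
minimal pieces: {0:k}
ways to finish when only these pieces remain (= sum over removing one remaining piece with nothing left below it):
  1 left: {8}→1  {9}→1
  2 left: {6,9}→1  {7,8}→1  {8,9}→2
  3 left: {5,6,9}→1  {6,8,9}→3  {7,8,9}→3
  4 left: {5,6,8,9}→4  {6,7,8,9}→6
  5 left: {5,6,7,8,9}→10
  6 left: {4,5,6,7,8,9}→10
  7 left: {3,4,5,6,7,8,9}→10
  8 left: {1,3,4,5,6,7,8,9}→10  {2,3,4,5,6,7,8,9}→10
  placing 0:k first → 20 extensions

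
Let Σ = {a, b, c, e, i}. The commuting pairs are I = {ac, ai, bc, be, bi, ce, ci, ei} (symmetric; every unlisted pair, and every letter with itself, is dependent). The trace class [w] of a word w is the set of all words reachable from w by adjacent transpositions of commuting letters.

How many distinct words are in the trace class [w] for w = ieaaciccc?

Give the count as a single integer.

1260

0(i) covers ∅
1(e) covers ∅
2(a) covers 1:e
3(a) covers 2:a
4(c) covers ∅
5(i) covers 0:i
6(c) covers 4:c
7(c) covers 6:c
8(c) covers 7:c
floor of heap: 0:i, 1:e, 4:c
completions by unplaced set U, small U first (add the entries for U minus each lowest piece of U):
  |U|=1: {3}:1  {5}:1  {8}:1
  |U|=2: {0,5}:1  {2,3}:1  {3,5}:2  {3,8}:2  {5,8}:2  {7,8}:1
  |U|=3: {0,3,5}:3  {0,5,8}:3  {1,2,3}:1  {2,3,5}:3  {2,3,8}:3  {3,5,8}:6  {3,7,8}:3  {5,7,8}:3  {6,7,8}:1
  |U|=4: {0,2,3,5}:6  {0,3,5,8}:12  {0,5,7,8}:6  {1,2,3,5}:4  {1,2,3,8}:4  {2,3,5,8}:12  {2,3,7,8}:6  {3,5,7,8}:12  {3,6,7,8}:4  {4,6,7,8}:1  {5,6,7,8}:4
  |U|=5: {0,1,2,3,5}:10  {0,2,3,5,8}:30  {0,3,5,7,8}:30  {0,5,6,7,8}:10  {1,2,3,5,8}:20  {1,2,3,7,8}:10  {2,3,5,7,8}:30  {2,3,6,7,8}:10  {3,4,6,7,8}:5  {3,5,6,7,8}:20  {4,5,6,7,8}:5
  |U|=6: {0,1,2,3,5,8}:60  {0,2,3,5,7,8}:90  {0,3,5,6,7,8}:60  {0,4,5,6,7,8}:15  {1,2,3,5,7,8}:60  {1,2,3,6,7,8}:20  {2,3,4,6,7,8}:15  {2,3,5,6,7,8}:60  {3,4,5,6,7,8}:30
  |U|=7: {0,1,2,3,5,7,8}:210  {0,2,3,5,6,7,8}:210  {0,3,4,5,6,7,8}:105  {1,2,3,4,6,7,8}:35  {1,2,3,5,6,7,8}:140  {2,3,4,5,6,7,8}:105
  start at 0(i): 280
  start at 1(e): 420
  start at 4(c): 560
sum over floor = 1260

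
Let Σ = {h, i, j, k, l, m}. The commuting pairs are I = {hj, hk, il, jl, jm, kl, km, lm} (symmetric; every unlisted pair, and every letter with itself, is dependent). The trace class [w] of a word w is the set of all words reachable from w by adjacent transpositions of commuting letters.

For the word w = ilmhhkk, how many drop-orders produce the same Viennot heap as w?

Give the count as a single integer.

#0=i has no predecessor
#1=l has no predecessor
#2=m depends on [0:i]
#3=h depends on [1:l, 2:m]
#4=h depends on [3:h]
#5=k depends on [0:i]
#6=k depends on [5:k]
sources: [0:i, 1:l]
N(rest) = Σ N(rest − s) over sources s of rest; N(one piece) = 1:
  size 1 → [4]=1  [6]=1
  size 2 → [3,4]=1  [4,6]=2  [5,6]=1
  size 3 → [1,3,4]=1  [2,3,4]=1  [3,4,6]=3  [4,5,6]=3
  size 4 → [1,2,3,4]=2  [1,3,4,6]=4  [2,3,4,6]=4  [3,4,5,6]=6
  size 5 → [1,2,3,4,6]=10  [1,3,4,5,6]=10  [2,3,4,5,6]=10
  first=0(i) contributes 30
  first=1(l) contributes 10
|[w]| = 40

40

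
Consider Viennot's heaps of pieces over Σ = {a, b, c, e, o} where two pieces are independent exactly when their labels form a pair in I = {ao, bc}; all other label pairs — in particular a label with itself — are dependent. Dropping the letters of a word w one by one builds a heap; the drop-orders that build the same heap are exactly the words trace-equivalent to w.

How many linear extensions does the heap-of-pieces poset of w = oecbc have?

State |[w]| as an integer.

3

drop 0:o onto floor
drop 1:e onto {0:o}
drop 2:c onto {1:e}
drop 3:b onto {1:e}
drop 4:c onto {2:c}
ground layer = {0:o}
drop-orders for the pieces not yet dropped (sum over which currently-grounded one goes next):
  1 to go: {3} 1  {4} 1
  2 to go: {2,4} 1  {3,4} 2
  3 to go: {2,3,4} 3
  if 0:o drops first: 3 orders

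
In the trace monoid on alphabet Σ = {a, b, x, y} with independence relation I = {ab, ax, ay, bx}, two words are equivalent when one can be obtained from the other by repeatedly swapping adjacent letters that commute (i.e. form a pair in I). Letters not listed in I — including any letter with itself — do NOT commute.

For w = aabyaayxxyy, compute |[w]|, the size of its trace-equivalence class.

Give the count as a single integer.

piece 0:a — minimal
piece 1:a rests on {0:a}
piece 2:b — minimal
piece 3:y rests on {2:b}
piece 4:a rests on {1:a}
piece 5:a rests on {4:a}
piece 6:y rests on {3:y}
piece 7:x rests on {6:y}
piece 8:x rests on {7:x}
piece 9:y rests on {8:x}
piece 10:y rests on {9:y}
minimal pieces: {0:a, 2:b}
ways to finish when only these pieces remain (= sum over removing one remaining piece with nothing left below it):
  1 left: {5}→1  {10}→1
  2 left: {4,5}→1  {5,10}→2  {9,10}→1
  3 left: {1,4,5}→1  {4,5,10}→3  {5,9,10}→3  {8,9,10}→1
  4 left: {0,1,4,5}→1  {1,4,5,10}→4  {4,5,9,10}→6  {5,8,9,10}→4  {7,8,9,10}→1
  5 left: {0,1,4,5,10}→5  {1,4,5,9,10}→10  {4,5,8,9,10}→10  {5,7,8,9,10}→5  {6,7,8,9,10}→1
  6 left: {0,1,4,5,9,10}→15  {1,4,5,8,9,10}→20  {3,6,7,8,9,10}→1  {4,5,7,8,9,10}→15  {5,6,7,8,9,10}→6
  7 left: {0,1,4,5,8,9,10}→35  {1,4,5,7,8,9,10}→35  {2,3,6,7,8,9,10}→1  {3,5,6,7,8,9,10}→7  {4,5,6,7,8,9,10}→21
  8 left: {0,1,4,5,7,8,9,10}→70  {1,4,5,6,7,8,9,10}→56  {2,3,5,6,7,8,9,10}→8  {3,4,5,6,7,8,9,10}→28
  9 left: {0,1,4,5,6,7,8,9,10}→126  {1,3,4,5,6,7,8,9,10}→84  {2,3,4,5,6,7,8,9,10}→36
  placing 0:a first → 120 extensions
  placing 2:b first → 210 extensions
total linear extensions = 330

330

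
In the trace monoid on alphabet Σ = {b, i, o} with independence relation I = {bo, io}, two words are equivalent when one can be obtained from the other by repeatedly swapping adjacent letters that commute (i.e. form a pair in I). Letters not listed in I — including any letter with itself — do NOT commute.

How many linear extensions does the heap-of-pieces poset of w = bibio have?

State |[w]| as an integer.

0(b) covers ∅
1(i) covers 0:b
2(b) covers 1:i
3(i) covers 2:b
4(o) covers ∅
floor of heap: 0:b, 4:o
completions by unplaced set U, small U first (add the entries for U minus each lowest piece of U):
  |U|=1: {3}:1  {4}:1
  |U|=2: {2,3}:1  {3,4}:2
  |U|=3: {1,2,3}:1  {2,3,4}:3
  start at 0(b): 4
  start at 4(o): 1
sum over floor = 5

5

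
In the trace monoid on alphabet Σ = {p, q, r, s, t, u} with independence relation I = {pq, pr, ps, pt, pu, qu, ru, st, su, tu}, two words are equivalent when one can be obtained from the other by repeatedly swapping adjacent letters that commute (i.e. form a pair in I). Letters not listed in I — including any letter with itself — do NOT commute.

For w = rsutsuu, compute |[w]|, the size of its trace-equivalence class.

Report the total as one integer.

105

piece 0:r — minimal
piece 1:s rests on {0:r}
piece 2:u — minimal
piece 3:t rests on {0:r}
piece 4:s rests on {1:s}
piece 5:u rests on {2:u}
piece 6:u rests on {5:u}
minimal pieces: {0:r, 2:u}
ways to finish when only these pieces remain (= sum over removing one remaining piece with nothing left below it):
  1 left: {3}→1  {4}→1  {6}→1
  2 left: {1,4}→1  {3,4}→2  {3,6}→2  {4,6}→2  {5,6}→1
  3 left: {1,3,4}→3  {1,4,6}→3  {2,5,6}→1  {3,4,6}→6  {3,5,6}→3  {4,5,6}→3
  4 left: {0,1,3,4}→3  {1,3,4,6}→12  {1,4,5,6}→6  {2,3,5,6}→4  {2,4,5,6}→4  {3,4,5,6}→12
  5 left: {0,1,3,4,6}→15  {1,2,4,5,6}→10  {1,3,4,5,6}→30  {2,3,4,5,6}→20
  placing 0:r first → 60 extensions
  placing 2:u first → 45 extensions
total linear extensions = 105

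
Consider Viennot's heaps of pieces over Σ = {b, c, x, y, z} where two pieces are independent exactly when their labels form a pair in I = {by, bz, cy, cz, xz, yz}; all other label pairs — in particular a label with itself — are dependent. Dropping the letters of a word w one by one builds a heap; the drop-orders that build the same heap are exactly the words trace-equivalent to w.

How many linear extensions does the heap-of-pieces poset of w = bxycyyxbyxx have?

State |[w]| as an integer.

8

#0=b has no predecessor
#1=x depends on [0:b]
#2=y depends on [1:x]
#3=c depends on [1:x]
#4=y depends on [2:y]
#5=y depends on [4:y]
#6=x depends on [3:c, 5:y]
#7=b depends on [6:x]
#8=y depends on [6:x]
#9=x depends on [7:b, 8:y]
#10=x depends on [9:x]
sources: [0:b]
N(rest) = Σ N(rest − s) over sources s of rest; N(one piece) = 1:
  size 1 → [10]=1
  size 2 → [9,10]=1
  size 3 → [7,9,10]=1  [8,9,10]=1
  size 4 → [7,8,9,10]=2
  size 5 → [6,7,8,9,10]=2
  size 6 → [3,6,7,8,9,10]=2  [5,6,7,8,9,10]=2
  size 7 → [3,5,6,7,8,9,10]=4  [4,5,6,7,8,9,10]=2
  size 8 → [2,4,5,6,7,8,9,10]=2  [3,4,5,6,7,8,9,10]=6
  size 9 → [2,3,4,5,6,7,8,9,10]=8
  first=0(b) contributes 8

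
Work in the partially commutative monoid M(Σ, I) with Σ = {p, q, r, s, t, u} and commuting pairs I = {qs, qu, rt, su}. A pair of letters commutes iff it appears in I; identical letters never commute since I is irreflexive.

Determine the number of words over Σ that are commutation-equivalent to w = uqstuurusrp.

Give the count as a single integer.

12

0(u) covers ∅
1(q) covers ∅
2(s) covers ∅
3(t) covers 0:u, 1:q, 2:s
4(u) covers 3:t
5(u) covers 4:u
6(r) covers 5:u
7(u) covers 6:r
8(s) covers 6:r
9(r) covers 7:u, 8:s
10(p) covers 9:r
floor of heap: 0:u, 1:q, 2:s
completions by unplaced set U, small U first (add the entries for U minus each lowest piece of U):
  |U|=1: {10}:1
  |U|=2: {9,10}:1
  |U|=3: {7,9,10}:1  {8,9,10}:1
  |U|=4: {7,8,9,10}:2
  |U|=5: {6,7,8,9,10}:2
  |U|=6: {5,6,7,8,9,10}:2
  |U|=7: {4,5,6,7,8,9,10}:2
  |U|=8: {3,4,5,6,7,8,9,10}:2
  |U|=9: {0,3,4,5,6,7,8,9,10}:2  {1,3,4,5,6,7,8,9,10}:2  {2,3,4,5,6,7,8,9,10}:2
  start at 0(u): 4
  start at 1(q): 4
  start at 2(s): 4
sum over floor = 12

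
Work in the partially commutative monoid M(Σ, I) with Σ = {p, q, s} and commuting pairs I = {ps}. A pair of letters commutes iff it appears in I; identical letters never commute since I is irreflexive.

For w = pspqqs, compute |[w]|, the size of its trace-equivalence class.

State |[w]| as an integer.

0(p) covers ∅
1(s) covers ∅
2(p) covers 0:p
3(q) covers 1:s, 2:p
4(q) covers 3:q
5(s) covers 4:q
floor of heap: 0:p, 1:s
completions by unplaced set U, small U first (add the entries for U minus each lowest piece of U):
  |U|=1: {5}:1
  |U|=2: {4,5}:1
  |U|=3: {3,4,5}:1
  |U|=4: {1,3,4,5}:1  {2,3,4,5}:1
  start at 0(p): 2
  start at 1(s): 1
sum over floor = 3

3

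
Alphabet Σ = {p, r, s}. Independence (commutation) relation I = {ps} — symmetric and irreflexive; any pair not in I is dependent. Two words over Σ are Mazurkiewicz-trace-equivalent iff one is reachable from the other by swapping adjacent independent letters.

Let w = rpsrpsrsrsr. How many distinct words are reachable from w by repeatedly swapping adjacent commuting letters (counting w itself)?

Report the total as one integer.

0(r) covers ∅
1(p) covers 0:r
2(s) covers 0:r
3(r) covers 1:p, 2:s
4(p) covers 3:r
5(s) covers 3:r
6(r) covers 4:p, 5:s
7(s) covers 6:r
8(r) covers 7:s
9(s) covers 8:r
10(r) covers 9:s
floor of heap: 0:r
completions by unplaced set U, small U first (add the entries for U minus each lowest piece of U):
  |U|=1: {10}:1
  |U|=2: {9,10}:1
  |U|=3: {8,9,10}:1
  |U|=4: {7,8,9,10}:1
  |U|=5: {6,7,8,9,10}:1
  |U|=6: {4,6,7,8,9,10}:1  {5,6,7,8,9,10}:1
  |U|=7: {4,5,6,7,8,9,10}:2
  |U|=8: {3,4,5,6,7,8,9,10}:2
  |U|=9: {1,3,4,5,6,7,8,9,10}:2  {2,3,4,5,6,7,8,9,10}:2
  start at 0(r): 4

4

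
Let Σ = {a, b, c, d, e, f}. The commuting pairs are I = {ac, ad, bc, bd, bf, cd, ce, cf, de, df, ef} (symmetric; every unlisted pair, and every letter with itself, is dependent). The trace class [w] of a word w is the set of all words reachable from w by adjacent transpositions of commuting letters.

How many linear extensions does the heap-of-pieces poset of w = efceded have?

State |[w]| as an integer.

#0=e has no predecessor
#1=f has no predecessor
#2=c has no predecessor
#3=e depends on [0:e]
#4=d has no predecessor
#5=e depends on [3:e]
#6=d depends on [4:d]
sources: [0:e, 1:f, 2:c, 4:d]
N(rest) = Σ N(rest − s) over sources s of rest; N(one piece) = 1:
  size 1 → [1]=1  [2]=1  [5]=1  [6]=1
  size 2 → [1,2]=2  [1,5]=2  [1,6]=2  [2,5]=2  [2,6]=2  [3,5]=1  [4,6]=1  [5,6]=2
  size 3 → [0,3,5]=1  [1,2,5]=6  [1,2,6]=6  [1,3,5]=3  [1,4,6]=3  [1,5,6]=6  [2,3,5]=3  [2,4,6]=3  [2,5,6]=6  [3,5,6]=3  [4,5,6]=3
  size 4 → [0,1,3,5]=4  [0,2,3,5]=4  [0,3,5,6]=4  [1,2,3,5]=12  [1,2,4,6]=12  [1,2,5,6]=24  [1,3,5,6]=12  [1,4,5,6]=12  [2,3,5,6]=12  [2,4,5,6]=12  [3,4,5,6]=6
  size 5 → [0,1,2,3,5]=20  [0,1,3,5,6]=20  [0,2,3,5,6]=20  [0,3,4,5,6]=10  [1,2,3,5,6]=60  [1,2,4,5,6]=60  [1,3,4,5,6]=30  [2,3,4,5,6]=30
  first=0(e) contributes 180
  first=1(f) contributes 60
  first=2(c) contributes 60
  first=4(d) contributes 120
|[w]| = 420

420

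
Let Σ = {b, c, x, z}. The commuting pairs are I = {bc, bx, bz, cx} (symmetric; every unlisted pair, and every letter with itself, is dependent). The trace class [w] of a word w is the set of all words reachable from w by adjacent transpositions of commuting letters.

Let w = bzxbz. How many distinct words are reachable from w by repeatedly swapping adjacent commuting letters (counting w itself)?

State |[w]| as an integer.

drop 0:b onto floor
drop 1:z onto floor
drop 2:x onto {1:z}
drop 3:b onto {0:b}
drop 4:z onto {2:x}
ground layer = {0:b, 1:z}
drop-orders for the pieces not yet dropped (sum over which currently-grounded one goes next):
  1 to go: {3} 1  {4} 1
  2 to go: {0,3} 1  {2,4} 1  {3,4} 2
  3 to go: {0,3,4} 3  {1,2,4} 1  {2,3,4} 3
  if 0:b drops first: 4 orders
  if 1:z drops first: 6 orders
heap linearizations: 10

10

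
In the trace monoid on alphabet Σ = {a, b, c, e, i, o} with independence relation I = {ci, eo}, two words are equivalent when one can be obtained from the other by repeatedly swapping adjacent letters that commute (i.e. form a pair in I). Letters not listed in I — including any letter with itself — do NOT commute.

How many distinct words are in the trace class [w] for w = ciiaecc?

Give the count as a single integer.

3

0(c) covers ∅
1(i) covers ∅
2(i) covers 1:i
3(a) covers 0:c, 2:i
4(e) covers 3:a
5(c) covers 4:e
6(c) covers 5:c
floor of heap: 0:c, 1:i
completions by unplaced set U, small U first (add the entries for U minus each lowest piece of U):
  |U|=1: {6}:1
  |U|=2: {5,6}:1
  |U|=3: {4,5,6}:1
  |U|=4: {3,4,5,6}:1
  |U|=5: {0,3,4,5,6}:1  {2,3,4,5,6}:1
  start at 0(c): 1
  start at 1(i): 2
sum over floor = 3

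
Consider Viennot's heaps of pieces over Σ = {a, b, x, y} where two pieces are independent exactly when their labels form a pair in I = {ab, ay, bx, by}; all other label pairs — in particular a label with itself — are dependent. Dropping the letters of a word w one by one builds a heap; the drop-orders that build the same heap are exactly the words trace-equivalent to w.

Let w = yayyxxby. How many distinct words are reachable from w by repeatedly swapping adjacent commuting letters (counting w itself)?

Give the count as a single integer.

piece 0:y — minimal
piece 1:a — minimal
piece 2:y rests on {0:y}
piece 3:y rests on {2:y}
piece 4:x rests on {1:a, 3:y}
piece 5:x rests on {4:x}
piece 6:b — minimal
piece 7:y rests on {5:x}
minimal pieces: {0:y, 1:a, 6:b}
ways to finish when only these pieces remain (= sum over removing one remaining piece with nothing left below it):
  1 left: {6}→1  {7}→1
  2 left: {5,7}→1  {6,7}→2
  3 left: {4,5,7}→1  {5,6,7}→3
  4 left: {1,4,5,7}→1  {3,4,5,7}→1  {4,5,6,7}→4
  5 left: {1,3,4,5,7}→2  {1,4,5,6,7}→5  {2,3,4,5,7}→1  {3,4,5,6,7}→5
  6 left: {0,2,3,4,5,7}→1  {1,2,3,4,5,7}→3  {1,3,4,5,6,7}→12  {2,3,4,5,6,7}→6
  placing 0:y first → 21 extensions
  placing 1:a first → 7 extensions
  placing 6:b first → 4 extensions
total linear extensions = 32

32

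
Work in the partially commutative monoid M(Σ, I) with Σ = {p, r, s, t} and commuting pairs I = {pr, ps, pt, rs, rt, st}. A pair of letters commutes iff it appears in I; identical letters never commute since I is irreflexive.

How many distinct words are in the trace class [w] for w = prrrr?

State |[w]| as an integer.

#0=p has no predecessor
#1=r has no predecessor
#2=r depends on [1:r]
#3=r depends on [2:r]
#4=r depends on [3:r]
sources: [0:p, 1:r]
N(rest) = Σ N(rest − s) over sources s of rest; N(one piece) = 1:
  size 1 → [0]=1  [4]=1
  size 2 → [0,4]=2  [3,4]=1
  size 3 → [0,3,4]=3  [2,3,4]=1
  first=0(p) contributes 1
  first=1(r) contributes 4
|[w]| = 5

5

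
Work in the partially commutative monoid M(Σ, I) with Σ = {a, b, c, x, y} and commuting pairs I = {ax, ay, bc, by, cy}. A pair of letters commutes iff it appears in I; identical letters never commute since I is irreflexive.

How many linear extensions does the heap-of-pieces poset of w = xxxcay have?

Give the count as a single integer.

3

0(x) covers ∅
1(x) covers 0:x
2(x) covers 1:x
3(c) covers 2:x
4(a) covers 3:c
5(y) covers 2:x
floor of heap: 0:x
completions by unplaced set U, small U first (add the entries for U minus each lowest piece of U):
  |U|=1: {4}:1  {5}:1
  |U|=2: {3,4}:1  {4,5}:2
  |U|=3: {3,4,5}:3
  |U|=4: {2,3,4,5}:3
  start at 0(x): 3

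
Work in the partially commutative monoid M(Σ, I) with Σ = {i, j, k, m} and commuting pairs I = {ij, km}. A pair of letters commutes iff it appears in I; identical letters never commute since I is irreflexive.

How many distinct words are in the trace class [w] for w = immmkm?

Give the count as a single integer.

#0=i has no predecessor
#1=m depends on [0:i]
#2=m depends on [1:m]
#3=m depends on [2:m]
#4=k depends on [0:i]
#5=m depends on [3:m]
sources: [0:i]
N(rest) = Σ N(rest − s) over sources s of rest; N(one piece) = 1:
  size 1 → [4]=1  [5]=1
  size 2 → [3,5]=1  [4,5]=2
  size 3 → [2,3,5]=1  [3,4,5]=3
  size 4 → [1,2,3,5]=1  [2,3,4,5]=4
  first=0(i) contributes 5

5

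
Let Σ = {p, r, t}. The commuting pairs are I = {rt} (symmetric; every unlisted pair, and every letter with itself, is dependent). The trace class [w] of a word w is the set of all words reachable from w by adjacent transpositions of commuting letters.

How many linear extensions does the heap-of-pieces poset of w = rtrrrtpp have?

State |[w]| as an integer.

drop 0:r onto floor
drop 1:t onto floor
drop 2:r onto {0:r}
drop 3:r onto {2:r}
drop 4:r onto {3:r}
drop 5:t onto {1:t}
drop 6:p onto {4:r, 5:t}
drop 7:p onto {6:p}
ground layer = {0:r, 1:t}
drop-orders for the pieces not yet dropped (sum over which currently-grounded one goes next):
  1 to go: {7} 1
  2 to go: {6,7} 1
  3 to go: {4,6,7} 1  {5,6,7} 1
  4 to go: {1,5,6,7} 1  {3,4,6,7} 1  {4,5,6,7} 2
  5 to go: {1,4,5,6,7} 3  {2,3,4,6,7} 1  {3,4,5,6,7} 3
  6 to go: {0,2,3,4,6,7} 1  {1,3,4,5,6,7} 6  {2,3,4,5,6,7} 4
  if 0:r drops first: 10 orders
  if 1:t drops first: 5 orders
heap linearizations: 15

15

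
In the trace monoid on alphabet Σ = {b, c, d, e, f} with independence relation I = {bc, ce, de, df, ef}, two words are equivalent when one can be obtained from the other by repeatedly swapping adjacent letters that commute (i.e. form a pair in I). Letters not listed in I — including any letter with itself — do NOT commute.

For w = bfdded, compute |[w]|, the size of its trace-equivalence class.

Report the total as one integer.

0(b) covers ∅
1(f) covers 0:b
2(d) covers 0:b
3(d) covers 2:d
4(e) covers 0:b
5(d) covers 3:d
floor of heap: 0:b
completions by unplaced set U, small U first (add the entries for U minus each lowest piece of U):
  |U|=1: {1}:1  {4}:1  {5}:1
  |U|=2: {1,4}:2  {1,5}:2  {3,5}:1  {4,5}:2
  |U|=3: {1,3,5}:3  {1,4,5}:6  {2,3,5}:1  {3,4,5}:3
  |U|=4: {1,2,3,5}:4  {1,3,4,5}:12  {2,3,4,5}:4
  start at 0(b): 20

20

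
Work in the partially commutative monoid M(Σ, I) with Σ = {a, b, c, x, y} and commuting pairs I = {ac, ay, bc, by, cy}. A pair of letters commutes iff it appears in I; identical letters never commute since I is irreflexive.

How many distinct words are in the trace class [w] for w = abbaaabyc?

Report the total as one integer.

piece 0:a — minimal
piece 1:b rests on {0:a}
piece 2:b rests on {1:b}
piece 3:a rests on {2:b}
piece 4:a rests on {3:a}
piece 5:a rests on {4:a}
piece 6:b rests on {5:a}
piece 7:y — minimal
piece 8:c — minimal
minimal pieces: {0:a, 7:y, 8:c}
ways to finish when only these pieces remain (= sum over removing one remaining piece with nothing left below it):
  1 left: {6}→1  {7}→1  {8}→1
  2 left: {5,6}→1  {6,7}→2  {6,8}→2  {7,8}→2
  3 left: {4,5,6}→1  {5,6,7}→3  {5,6,8}→3  {6,7,8}→6
  4 left: {3,4,5,6}→1  {4,5,6,7}→4  {4,5,6,8}→4  {5,6,7,8}→12
  5 left: {2,3,4,5,6}→1  {3,4,5,6,7}→5  {3,4,5,6,8}→5  {4,5,6,7,8}→20
  6 left: {1,2,3,4,5,6}→1  {2,3,4,5,6,7}→6  {2,3,4,5,6,8}→6  {3,4,5,6,7,8}→30
  7 left: {0,1,2,3,4,5,6}→1  {1,2,3,4,5,6,7}→7  {1,2,3,4,5,6,8}→7  {2,3,4,5,6,7,8}→42
  placing 0:a first → 56 extensions
  placing 7:y first → 8 extensions
  placing 8:c first → 8 extensions
total linear extensions = 72

72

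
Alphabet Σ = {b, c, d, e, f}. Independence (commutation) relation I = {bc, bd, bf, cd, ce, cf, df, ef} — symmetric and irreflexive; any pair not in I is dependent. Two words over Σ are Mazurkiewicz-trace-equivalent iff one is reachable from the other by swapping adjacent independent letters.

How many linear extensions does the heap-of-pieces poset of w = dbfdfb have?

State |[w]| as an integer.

#0=d has no predecessor
#1=b has no predecessor
#2=f has no predecessor
#3=d depends on [0:d]
#4=f depends on [2:f]
#5=b depends on [1:b]
sources: [0:d, 1:b, 2:f]
N(rest) = Σ N(rest − s) over sources s of rest; N(one piece) = 1:
  size 1 → [3]=1  [4]=1  [5]=1
  size 2 → [0,3]=1  [1,5]=1  [2,4]=1  [3,4]=2  [3,5]=2  [4,5]=2
  size 3 → [0,3,4]=3  [0,3,5]=3  [1,3,5]=3  [1,4,5]=3  [2,3,4]=3  [2,4,5]=3  [3,4,5]=6
  size 4 → [0,1,3,5]=6  [0,2,3,4]=6  [0,3,4,5]=12  [1,2,4,5]=6  [1,3,4,5]=12  [2,3,4,5]=12
  first=0(d) contributes 30
  first=1(b) contributes 30
  first=2(f) contributes 30
|[w]| = 90

90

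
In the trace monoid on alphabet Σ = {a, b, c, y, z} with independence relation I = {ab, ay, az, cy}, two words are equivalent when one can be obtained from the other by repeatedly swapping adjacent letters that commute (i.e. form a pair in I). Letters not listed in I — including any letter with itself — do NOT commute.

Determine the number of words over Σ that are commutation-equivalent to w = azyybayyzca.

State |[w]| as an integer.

36

drop 0:a onto floor
drop 1:z onto floor
drop 2:y onto {1:z}
drop 3:y onto {2:y}
drop 4:b onto {3:y}
drop 5:a onto {0:a}
drop 6:y onto {4:b}
drop 7:y onto {6:y}
drop 8:z onto {7:y}
drop 9:c onto {5:a, 8:z}
drop 10:a onto {9:c}
ground layer = {0:a, 1:z}
drop-orders for the pieces not yet dropped (sum over which currently-grounded one goes next):
  1 to go: {10} 1
  2 to go: {9,10} 1
  3 to go: {5,9,10} 1  {8,9,10} 1
  4 to go: {0,5,9,10} 1  {5,8,9,10} 2  {7,8,9,10} 1
  5 to go: {0,5,8,9,10} 3  {5,7,8,9,10} 3  {6,7,8,9,10} 1
  6 to go: {0,5,7,8,9,10} 6  {4,6,7,8,9,10} 1  {5,6,7,8,9,10} 4
  7 to go: {0,5,6,7,8,9,10} 10  {3,4,6,7,8,9,10} 1  {4,5,6,7,8,9,10} 5
  8 to go: {0,4,5,6,7,8,9,10} 15  {2,3,4,6,7,8,9,10} 1  {3,4,5,6,7,8,9,10} 6
  9 to go: {0,3,4,5,6,7,8,9,10} 21  {1,2,3,4,6,7,8,9,10} 1  {2,3,4,5,6,7,8,9,10} 7
  if 0:a drops first: 8 orders
  if 1:z drops first: 28 orders
heap linearizations: 36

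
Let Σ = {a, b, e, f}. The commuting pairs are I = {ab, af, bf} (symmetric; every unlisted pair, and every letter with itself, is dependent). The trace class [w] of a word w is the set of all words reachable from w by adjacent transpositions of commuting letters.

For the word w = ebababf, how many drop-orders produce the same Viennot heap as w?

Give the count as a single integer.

60

0(e) covers ∅
1(b) covers 0:e
2(a) covers 0:e
3(b) covers 1:b
4(a) covers 2:a
5(b) covers 3:b
6(f) covers 0:e
floor of heap: 0:e
completions by unplaced set U, small U first (add the entries for U minus each lowest piece of U):
  |U|=1: {4}:1  {5}:1  {6}:1
  |U|=2: {2,4}:1  {3,5}:1  {4,5}:2  {4,6}:2  {5,6}:2
  |U|=3: {1,3,5}:1  {2,4,5}:3  {2,4,6}:3  {3,4,5}:3  {3,5,6}:3  {4,5,6}:6
  |U|=4: {1,3,4,5}:4  {1,3,5,6}:4  {2,3,4,5}:6  {2,4,5,6}:12  {3,4,5,6}:12
  |U|=5: {1,2,3,4,5}:10  {1,3,4,5,6}:20  {2,3,4,5,6}:30
  start at 0(e): 60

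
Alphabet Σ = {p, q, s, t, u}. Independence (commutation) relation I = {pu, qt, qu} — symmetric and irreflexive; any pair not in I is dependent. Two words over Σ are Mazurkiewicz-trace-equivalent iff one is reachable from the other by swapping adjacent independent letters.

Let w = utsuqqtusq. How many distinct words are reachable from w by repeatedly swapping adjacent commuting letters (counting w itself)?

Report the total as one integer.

10

#0=u has no predecessor
#1=t depends on [0:u]
#2=s depends on [1:t]
#3=u depends on [2:s]
#4=q depends on [2:s]
#5=q depends on [4:q]
#6=t depends on [3:u]
#7=u depends on [6:t]
#8=s depends on [5:q, 7:u]
#9=q depends on [8:s]
sources: [0:u]
N(rest) = Σ N(rest − s) over sources s of rest; N(one piece) = 1:
  size 1 → [9]=1
  size 2 → [8,9]=1
  size 3 → [5,8,9]=1  [7,8,9]=1
  size 4 → [4,5,8,9]=1  [5,7,8,9]=2  [6,7,8,9]=1
  size 5 → [3,6,7,8,9]=1  [4,5,7,8,9]=3  [5,6,7,8,9]=3
  size 6 → [3,5,6,7,8,9]=4  [4,5,6,7,8,9]=6
  size 7 → [3,4,5,6,7,8,9]=10
  size 8 → [2,3,4,5,6,7,8,9]=10
  first=0(u) contributes 10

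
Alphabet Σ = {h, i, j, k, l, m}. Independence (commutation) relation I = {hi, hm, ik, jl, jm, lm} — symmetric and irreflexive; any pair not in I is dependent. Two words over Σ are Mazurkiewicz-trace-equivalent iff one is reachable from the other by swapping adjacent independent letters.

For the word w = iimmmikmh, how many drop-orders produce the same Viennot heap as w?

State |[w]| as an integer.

5

#0=i has no predecessor
#1=i depends on [0:i]
#2=m depends on [1:i]
#3=m depends on [2:m]
#4=m depends on [3:m]
#5=i depends on [4:m]
#6=k depends on [4:m]
#7=m depends on [5:i, 6:k]
#8=h depends on [6:k]
sources: [0:i]
N(rest) = Σ N(rest − s) over sources s of rest; N(one piece) = 1:
  size 1 → [7]=1  [8]=1
  size 2 → [5,7]=1  [7,8]=2
  size 3 → [5,7,8]=3  [6,7,8]=2
  size 4 → [5,6,7,8]=5
  size 5 → [4,5,6,7,8]=5
  size 6 → [3,4,5,6,7,8]=5
  size 7 → [2,3,4,5,6,7,8]=5
  first=0(i) contributes 5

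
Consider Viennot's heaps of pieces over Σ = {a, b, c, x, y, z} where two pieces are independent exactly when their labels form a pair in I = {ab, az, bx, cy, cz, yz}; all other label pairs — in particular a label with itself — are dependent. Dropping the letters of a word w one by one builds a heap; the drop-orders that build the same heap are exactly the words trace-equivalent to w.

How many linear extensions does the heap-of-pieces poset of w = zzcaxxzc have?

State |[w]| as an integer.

12

0(z) covers ∅
1(z) covers 0:z
2(c) covers ∅
3(a) covers 2:c
4(x) covers 1:z, 3:a
5(x) covers 4:x
6(z) covers 5:x
7(c) covers 5:x
floor of heap: 0:z, 2:c
completions by unplaced set U, small U first (add the entries for U minus each lowest piece of U):
  |U|=1: {6}:1  {7}:1
  |U|=2: {6,7}:2
  |U|=3: {5,6,7}:2
  |U|=4: {4,5,6,7}:2
  |U|=5: {1,4,5,6,7}:2  {3,4,5,6,7}:2
  |U|=6: {0,1,4,5,6,7}:2  {1,3,4,5,6,7}:4  {2,3,4,5,6,7}:2
  start at 0(z): 6
  start at 2(c): 6
sum over floor = 12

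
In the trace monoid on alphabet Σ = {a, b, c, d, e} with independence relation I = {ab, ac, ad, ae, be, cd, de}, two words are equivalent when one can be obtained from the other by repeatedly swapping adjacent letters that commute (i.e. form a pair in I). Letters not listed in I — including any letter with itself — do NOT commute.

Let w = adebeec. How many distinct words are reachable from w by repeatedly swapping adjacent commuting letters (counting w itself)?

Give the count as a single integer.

#0=a has no predecessor
#1=d has no predecessor
#2=e has no predecessor
#3=b depends on [1:d]
#4=e depends on [2:e]
#5=e depends on [4:e]
#6=c depends on [3:b, 5:e]
sources: [0:a, 1:d, 2:e]
N(rest) = Σ N(rest − s) over sources s of rest; N(one piece) = 1:
  size 1 → [0]=1  [6]=1
  size 2 → [0,6]=2  [3,6]=1  [5,6]=1
  size 3 → [0,3,6]=3  [0,5,6]=3  [1,3,6]=1  [3,5,6]=2  [4,5,6]=1
  size 4 → [0,1,3,6]=4  [0,3,5,6]=8  [0,4,5,6]=4  [1,3,5,6]=3  [2,4,5,6]=1  [3,4,5,6]=3
  size 5 → [0,1,3,5,6]=15  [0,2,4,5,6]=5  [0,3,4,5,6]=15  [1,3,4,5,6]=6  [2,3,4,5,6]=4
  first=0(a) contributes 10
  first=1(d) contributes 24
  first=2(e) contributes 36
|[w]| = 70

70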